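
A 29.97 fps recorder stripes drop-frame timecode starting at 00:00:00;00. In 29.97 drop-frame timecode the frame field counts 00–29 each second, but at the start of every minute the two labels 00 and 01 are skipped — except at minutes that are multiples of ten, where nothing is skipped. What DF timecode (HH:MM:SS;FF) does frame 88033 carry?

Each 10-minute DF block holds 10 × 60 × 30 − 9 × 2 = 17982 frames. 88033 ÷ 17982 → 4 full blocks, remainder 16105.
Within the partial block the first minute is 1800 frames and each further minute 1798, so 8 further minute boundaries passed. Total skipped labels = 18 × 4 + 2 × 8 = 88.
Non-drop label index = 88033 + 88 = 88121; at 30 labels/s that is 00:48:57:11, i.e. DF 00:48:57;11.

00:48:57;11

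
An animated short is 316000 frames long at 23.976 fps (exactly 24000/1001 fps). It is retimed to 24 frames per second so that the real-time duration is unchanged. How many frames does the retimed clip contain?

316316 frames

Target frames = source frames × (target rate / source rate) = 316000 × (24)/(24000/1001) = 316000 × 1001/1000 = 316316.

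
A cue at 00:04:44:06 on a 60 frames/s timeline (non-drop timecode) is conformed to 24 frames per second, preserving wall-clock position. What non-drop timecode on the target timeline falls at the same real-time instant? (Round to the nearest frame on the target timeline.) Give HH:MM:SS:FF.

Source frame index: (0×3600 + 4×60 + 44) × 60 + 6 = 17046.
Real time: 17046 / (60) = 2841/10 s.
Target frame: (2841/10) × (24) = 34092/5 ≈ 6818.400 → 6818.
At 24 labels/s: frame 6818 → 00:04:44:02.

00:04:44:02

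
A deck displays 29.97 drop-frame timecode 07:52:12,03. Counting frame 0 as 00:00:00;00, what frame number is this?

As if non-drop at 30 labels/s: (7 × 3600 + 52 × 60 + 12) × 30 + 3 = 849963.
Minute boundaries passed: 472; those not divisible by 10: 472 − 47 = 425; dropped labels = 2 × 425 = 850.
Actual frame index = 849963 − 850 = 849113.

849113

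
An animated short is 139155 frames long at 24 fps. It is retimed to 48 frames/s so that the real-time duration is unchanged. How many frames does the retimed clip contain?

Target frames = source frames × (target rate / source rate) = 139155 × (48)/(24) = 139155 × 2 = 278310.

278310 frames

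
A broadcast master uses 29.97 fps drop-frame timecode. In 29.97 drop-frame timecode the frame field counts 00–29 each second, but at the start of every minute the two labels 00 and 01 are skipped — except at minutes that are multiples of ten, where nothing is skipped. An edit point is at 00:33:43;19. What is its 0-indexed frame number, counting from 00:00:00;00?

60649

Complete 10-minute blocks: 3, each 17982 frames → 53946.
Remaining 3 whole minutes in the current block: 1800 + 2 × 1798 = 5396 frames.
Within the current minute: 43 × 30 + 19 − 2 = 1307 (labels ;00/;01 skipped at this minute). Total = 53946 + 5396 + 1307 = 60649.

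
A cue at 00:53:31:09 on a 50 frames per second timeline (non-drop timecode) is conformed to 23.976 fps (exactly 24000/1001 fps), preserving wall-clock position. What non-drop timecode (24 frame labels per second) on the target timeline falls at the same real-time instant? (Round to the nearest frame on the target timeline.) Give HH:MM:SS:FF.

Source frame index: (0×3600 + 53×60 + 31) × 50 + 9 = 160559.
Real time: 160559 / (50) = 160559/50 s.
Target frame: (160559/50) × (24000/1001) = 11009760/143 ≈ 76991.329 → 76991.
At 24 labels/s: frame 76991 → 00:53:27:23.

00:53:27:23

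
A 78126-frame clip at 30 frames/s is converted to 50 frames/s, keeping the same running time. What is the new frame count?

130210 frames

Target frames = source frames × (target rate / source rate) = 78126 × (50)/(30) = 78126 × 5/3 = 130210.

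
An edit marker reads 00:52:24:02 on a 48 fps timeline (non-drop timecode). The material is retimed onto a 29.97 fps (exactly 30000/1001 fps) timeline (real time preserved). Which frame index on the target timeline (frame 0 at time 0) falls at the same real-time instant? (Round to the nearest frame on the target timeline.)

frame 94227

Source frame index: (0×3600 + 52×60 + 24) × 48 + 2 = 150914.
Real time: 150914 / (48) = 75457/24 s.
Target frame: (75457/24) × (30000/1001) = 94321250/1001 ≈ 94227.023 → 94227.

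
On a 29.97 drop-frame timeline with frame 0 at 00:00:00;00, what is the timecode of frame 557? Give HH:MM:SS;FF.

00:00:18;17

Each 10-minute DF block holds 10 × 60 × 30 − 9 × 2 = 17982 frames. 557 ÷ 17982 → 0 full blocks, remainder 557.
Within the partial block the first minute is 1800 frames and each further minute 1798, so 0 further minute boundaries passed. Total skipped labels = 18 × 0 + 2 × 0 = 0.
Non-drop label index = 557 + 0 = 557; at 30 labels/s that is 00:00:18:17, i.e. DF 00:00:18;17.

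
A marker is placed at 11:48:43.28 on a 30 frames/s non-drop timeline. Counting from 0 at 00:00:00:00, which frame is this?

Total seconds to the label: (11 × 3600 + 48 × 60 + 43) = 42523.
Frame index = 42523 × 30 + 28 = 1275718.

frame 1275718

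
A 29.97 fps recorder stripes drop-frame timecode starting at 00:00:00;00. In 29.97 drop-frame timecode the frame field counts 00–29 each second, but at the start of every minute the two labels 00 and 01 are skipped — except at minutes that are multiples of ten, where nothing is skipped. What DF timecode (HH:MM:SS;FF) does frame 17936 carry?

Each 10-minute DF block holds 10 × 60 × 30 − 9 × 2 = 17982 frames. 17936 ÷ 17982 → 0 full blocks, remainder 17936.
Within the partial block the first minute is 1800 frames and each further minute 1798, so 9 further minute boundaries passed. Total skipped labels = 18 × 0 + 2 × 9 = 18.
Non-drop label index = 17936 + 18 = 17954; at 30 labels/s that is 00:09:58:14, i.e. DF 00:09:58;14.

00:09:58;14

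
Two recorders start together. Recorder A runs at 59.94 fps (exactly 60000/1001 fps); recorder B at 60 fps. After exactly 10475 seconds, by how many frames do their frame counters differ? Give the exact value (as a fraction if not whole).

628500/1001 frames

A emits 60000/1001 × 10475 = 628500000/1001 frames; B emits 60 × 10475 = 628500.
Difference = 628500/1001 frames (≈ 627.8721); B is ahead of A.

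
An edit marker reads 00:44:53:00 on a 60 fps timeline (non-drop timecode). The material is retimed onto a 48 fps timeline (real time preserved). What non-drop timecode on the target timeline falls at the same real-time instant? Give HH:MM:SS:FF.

00:44:53:00

Source frame index: (0×3600 + 44×60 + 53) × 60 + 0 = 161580.
Real time: 161580 / (60) = 2693 s.
Target frame: (2693) × (48) = 129264.
At 48 labels/s: frame 129264 → 00:44:53:00.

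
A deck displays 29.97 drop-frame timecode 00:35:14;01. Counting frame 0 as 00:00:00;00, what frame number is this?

63357

As if non-drop at 30 labels/s: (0 × 3600 + 35 × 60 + 14) × 30 + 1 = 63421.
Minute boundaries passed: 35; those not divisible by 10: 35 − 3 = 32; dropped labels = 2 × 32 = 64.
Actual frame index = 63421 − 64 = 63357.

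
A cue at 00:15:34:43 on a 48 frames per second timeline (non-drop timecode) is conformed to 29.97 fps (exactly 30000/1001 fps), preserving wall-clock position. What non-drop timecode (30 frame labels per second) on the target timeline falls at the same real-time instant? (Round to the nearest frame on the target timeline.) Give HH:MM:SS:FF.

Source frame index: (0×3600 + 15×60 + 34) × 48 + 43 = 44875.
Real time: 44875 / (48) = 44875/48 s.
Target frame: (44875/48) × (30000/1001) = 28046875/1001 ≈ 28018.856 → 28019.
At 30 labels/s: frame 28019 → 00:15:33:29.

00:15:33:29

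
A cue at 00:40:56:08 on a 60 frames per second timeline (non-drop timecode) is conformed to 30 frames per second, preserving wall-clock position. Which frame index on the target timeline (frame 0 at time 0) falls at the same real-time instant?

frame 73684

Source frame index: (0×3600 + 40×60 + 56) × 60 + 8 = 147368.
Real time: 147368 / (60) = 36842/15 s.
Target frame: (36842/15) × (30) = 73684.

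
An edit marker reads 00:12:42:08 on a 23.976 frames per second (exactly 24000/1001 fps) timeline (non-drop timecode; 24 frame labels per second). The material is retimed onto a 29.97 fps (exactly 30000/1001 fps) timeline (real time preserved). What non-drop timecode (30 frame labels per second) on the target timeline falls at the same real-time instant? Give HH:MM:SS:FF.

Source frame index: (0×3600 + 12×60 + 42) × 24 + 8 = 18296.
Real time: 18296 / (24000/1001) = 2289287/3000 s.
Target frame: (2289287/3000) × (30000/1001) = 22870.
At 30 labels/s: frame 22870 → 00:12:42:10.

00:12:42:10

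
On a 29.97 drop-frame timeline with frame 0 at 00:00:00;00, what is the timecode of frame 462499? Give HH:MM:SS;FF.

04:17:12;03

Each 10-minute DF block holds 10 × 60 × 30 − 9 × 2 = 17982 frames. 462499 ÷ 17982 → 25 full blocks, remainder 12949.
Within the partial block the first minute is 1800 frames and each further minute 1798, so 7 further minute boundaries passed. Total skipped labels = 18 × 25 + 2 × 7 = 464.
Non-drop label index = 462499 + 464 = 462963; at 30 labels/s that is 04:17:12:03, i.e. DF 04:17:12;03.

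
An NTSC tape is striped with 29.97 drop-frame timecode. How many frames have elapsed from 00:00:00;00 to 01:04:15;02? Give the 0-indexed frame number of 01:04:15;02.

115536

Complete 10-minute blocks: 6, each 17982 frames → 107892.
Remaining 4 whole minutes in the current block: 1800 + 3 × 1798 = 7194 frames.
Within the current minute: 15 × 30 + 2 − 2 = 450 (labels ;00/;01 skipped at this minute). Total = 107892 + 7194 + 450 = 115536.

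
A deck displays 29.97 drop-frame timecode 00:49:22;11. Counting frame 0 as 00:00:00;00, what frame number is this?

88781

Complete 10-minute blocks: 4, each 17982 frames → 71928.
Remaining 9 whole minutes in the current block: 1800 + 8 × 1798 = 16184 frames.
Within the current minute: 22 × 30 + 11 − 2 = 669 (labels ;00/;01 skipped at this minute). Total = 71928 + 16184 + 669 = 88781.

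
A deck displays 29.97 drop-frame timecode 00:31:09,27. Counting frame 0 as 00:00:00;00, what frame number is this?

Complete 10-minute blocks: 3, each 17982 frames → 53946.
Remaining 1 whole minute in the current block: 1800 + 0 × 1798 = 1800 frames.
Within the current minute: 9 × 30 + 27 − 2 = 295 (labels ;00/;01 skipped at this minute). Total = 53946 + 1800 + 295 = 56041.

56041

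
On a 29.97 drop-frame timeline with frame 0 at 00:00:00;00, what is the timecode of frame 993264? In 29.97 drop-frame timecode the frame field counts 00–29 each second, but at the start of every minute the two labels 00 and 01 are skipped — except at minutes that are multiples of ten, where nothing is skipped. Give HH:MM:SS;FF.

09:12:21;28

Each 10-minute DF block holds 10 × 60 × 30 − 9 × 2 = 17982 frames. 993264 ÷ 17982 → 55 full blocks, remainder 4254.
Within the partial block the first minute is 1800 frames and each further minute 1798, so 2 further minute boundaries passed. Total skipped labels = 18 × 55 + 2 × 2 = 994.
Non-drop label index = 993264 + 994 = 994258; at 30 labels/s that is 09:12:21:28, i.e. DF 09:12:21;28.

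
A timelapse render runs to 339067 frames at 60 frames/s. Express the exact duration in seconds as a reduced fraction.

339067/60 seconds

Running time = 339067 ÷ (60) = 339067 × 1/60 = 339067/60 s.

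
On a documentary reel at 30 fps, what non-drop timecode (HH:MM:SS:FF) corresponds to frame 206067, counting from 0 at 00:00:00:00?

206067 ÷ 30 = 6868 full seconds, remainder 27 frames.
6868 s = 1 h 54 min 28 s.
Timecode: 01:54:28:27.

01:54:28:27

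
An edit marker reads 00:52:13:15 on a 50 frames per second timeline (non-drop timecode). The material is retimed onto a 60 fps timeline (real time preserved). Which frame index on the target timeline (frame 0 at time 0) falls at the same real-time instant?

Source frame index: (0×3600 + 52×60 + 13) × 50 + 15 = 156665.
Real time: 156665 / (50) = 31333/10 s.
Target frame: (31333/10) × (60) = 187998.

frame 187998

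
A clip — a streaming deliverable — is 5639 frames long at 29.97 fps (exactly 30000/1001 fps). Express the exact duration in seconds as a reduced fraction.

Running time = 5639 ÷ (30000/1001) = 5639 × 1001/30000 = 5644639/30000 s.

5644639/30000 seconds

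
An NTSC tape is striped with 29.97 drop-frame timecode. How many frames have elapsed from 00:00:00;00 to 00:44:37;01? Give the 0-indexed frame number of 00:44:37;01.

Complete 10-minute blocks: 4, each 17982 frames → 71928.
Remaining 4 whole minutes in the current block: 1800 + 3 × 1798 = 7194 frames.
Within the current minute: 37 × 30 + 1 − 2 = 1109 (labels ;00/;01 skipped at this minute). Total = 71928 + 7194 + 1109 = 80231.

80231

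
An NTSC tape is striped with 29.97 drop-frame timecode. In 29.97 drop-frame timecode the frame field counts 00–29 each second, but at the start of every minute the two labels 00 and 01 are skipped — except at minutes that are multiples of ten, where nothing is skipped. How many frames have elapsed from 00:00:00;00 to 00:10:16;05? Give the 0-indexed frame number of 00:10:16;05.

18467

Complete 10-minute blocks: 1, each 17982 frames → 17982.
Remaining 0 whole minutes in the current block: 0 frames.
Within the current minute: 16 × 30 + 5 = 485. Total = 17982 + 0 + 485 = 18467.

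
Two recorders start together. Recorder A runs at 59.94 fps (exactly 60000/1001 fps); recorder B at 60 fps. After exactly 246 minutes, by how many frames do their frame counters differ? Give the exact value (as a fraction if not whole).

246 min = 14760 s.
A emits 60000/1001 × 14760 = 885600000/1001 frames; B emits 60 × 14760 = 885600.
Difference = 885600/1001 frames (≈ 884.7153); B is ahead of A.

885600/1001 frames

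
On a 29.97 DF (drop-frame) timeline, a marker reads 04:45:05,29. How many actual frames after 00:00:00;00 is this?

512665

As if non-drop at 30 labels/s: (4 × 3600 + 45 × 60 + 5) × 30 + 29 = 513179.
Minute boundaries passed: 285; those not divisible by 10: 285 − 28 = 257; dropped labels = 2 × 257 = 514.
Actual frame index = 513179 − 514 = 512665.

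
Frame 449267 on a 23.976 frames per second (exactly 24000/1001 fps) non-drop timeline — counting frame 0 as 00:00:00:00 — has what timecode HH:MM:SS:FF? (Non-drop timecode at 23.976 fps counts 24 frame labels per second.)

449267 ÷ 24 = 18719 full seconds, remainder 11 frames.
18719 s = 5 h 11 min 59 s.
Timecode: 05:11:59:11.

05:11:59:11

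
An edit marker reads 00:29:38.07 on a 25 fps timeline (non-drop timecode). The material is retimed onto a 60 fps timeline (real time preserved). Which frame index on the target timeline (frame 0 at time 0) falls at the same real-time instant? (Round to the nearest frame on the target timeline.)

Source frame index: (0×3600 + 29×60 + 38) × 25 + 7 = 44457.
Real time: 44457 / (25) = 44457/25 s.
Target frame: (44457/25) × (60) = 533484/5 ≈ 106696.800 → 106697.

frame 106697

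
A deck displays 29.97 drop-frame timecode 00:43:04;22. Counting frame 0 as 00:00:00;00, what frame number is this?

77464

Complete 10-minute blocks: 4, each 17982 frames → 71928.
Remaining 3 whole minutes in the current block: 1800 + 2 × 1798 = 5396 frames.
Within the current minute: 4 × 30 + 22 − 2 = 140 (labels ;00/;01 skipped at this minute). Total = 71928 + 5396 + 140 = 77464.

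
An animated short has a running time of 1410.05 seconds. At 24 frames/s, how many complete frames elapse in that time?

Frames = 1410.05 × 24 = 169206/5 ≈ 33841.2000.
Complete frames: 33841.

33841 frames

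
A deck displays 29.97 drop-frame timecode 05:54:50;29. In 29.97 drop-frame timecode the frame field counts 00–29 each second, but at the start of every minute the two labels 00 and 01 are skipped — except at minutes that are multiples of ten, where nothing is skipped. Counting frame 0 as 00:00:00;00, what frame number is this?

As if non-drop at 30 labels/s: (5 × 3600 + 54 × 60 + 50) × 30 + 29 = 638729.
Minute boundaries passed: 354; those not divisible by 10: 354 − 35 = 319; dropped labels = 2 × 319 = 638.
Actual frame index = 638729 − 638 = 638091.

638091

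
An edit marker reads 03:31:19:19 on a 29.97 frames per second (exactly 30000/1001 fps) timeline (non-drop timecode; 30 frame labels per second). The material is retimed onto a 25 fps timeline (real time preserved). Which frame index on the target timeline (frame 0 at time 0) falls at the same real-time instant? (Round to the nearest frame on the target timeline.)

frame 317308

Source frame index: (3×3600 + 31×60 + 19) × 30 + 19 = 380389.
Real time: 380389 / (30000/1001) = 380769389/30000 s.
Target frame: (380769389/30000) × (25) = 380769389/1200 ≈ 317307.824 → 317308.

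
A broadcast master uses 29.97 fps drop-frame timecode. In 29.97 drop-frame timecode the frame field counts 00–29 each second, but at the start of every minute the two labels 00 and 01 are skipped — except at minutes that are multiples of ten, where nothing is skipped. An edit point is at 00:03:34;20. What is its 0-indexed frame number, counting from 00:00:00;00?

6434

As if non-drop at 30 labels/s: (0 × 3600 + 3 × 60 + 34) × 30 + 20 = 6440.
Minute boundaries passed: 3; those not divisible by 10: 3 − 0 = 3; dropped labels = 2 × 3 = 6.
Actual frame index = 6440 − 6 = 6434.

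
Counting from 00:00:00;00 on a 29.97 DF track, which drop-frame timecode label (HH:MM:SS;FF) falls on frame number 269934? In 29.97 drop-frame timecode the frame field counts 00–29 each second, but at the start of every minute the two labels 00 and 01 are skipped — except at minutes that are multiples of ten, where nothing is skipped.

02:30:06;24

Each 10-minute DF block holds 10 × 60 × 30 − 9 × 2 = 17982 frames. 269934 ÷ 17982 → 15 full blocks, remainder 204.
Within the partial block the first minute is 1800 frames and each further minute 1798, so 0 further minute boundaries passed. Total skipped labels = 18 × 15 + 2 × 0 = 270.
Non-drop label index = 269934 + 270 = 270204; at 30 labels/s that is 02:30:06:24, i.e. DF 02:30:06;24.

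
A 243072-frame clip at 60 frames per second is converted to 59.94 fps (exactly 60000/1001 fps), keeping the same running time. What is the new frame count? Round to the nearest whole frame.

242829 frames

Frames at target rate = 243072 × (60000/1001) / (60) = 243072000/1001 ≈ 242829.171.
Nearest whole frame: 242829.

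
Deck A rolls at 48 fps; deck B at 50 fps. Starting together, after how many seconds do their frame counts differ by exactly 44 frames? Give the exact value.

22 seconds

The gap grows by |50 − 48| = 2 frames per second.
Time for a 44-frame gap: 44 ÷ (2) = 22 s.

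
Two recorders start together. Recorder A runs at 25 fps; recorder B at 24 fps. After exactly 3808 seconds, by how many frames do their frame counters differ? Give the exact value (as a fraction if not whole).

A emits 25 × 3808 = 95200 frames; B emits 24 × 3808 = 91392.
Difference = 3808 frames; B is behind A.

3808 frames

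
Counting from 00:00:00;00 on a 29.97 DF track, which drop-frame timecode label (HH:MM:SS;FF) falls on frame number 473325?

Ten DF minutes hold 17982 frames, so frame 473325 lies in block 26 (frames 467532–485513) with 5793 frames into that block.
The block's first minute is 1800 frames and the rest 1798 each; 5793 frames reaches minute 3, so 26 × 18 + 3 × 2 = 474 labels have been skipped so far.
Adding those back, label number 473325 + 474 = 473799 at 30 labels/s is 15793 s + 9 f = 4 h 23 min 13 s frame 9, i.e. 04:23:13;09.

04:23:13;09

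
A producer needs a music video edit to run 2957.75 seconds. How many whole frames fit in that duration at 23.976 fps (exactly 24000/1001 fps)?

70915 frames

Frames = 2957.75 × 24000/1001 = 70986000/1001 ≈ 70915.0849.
Complete frames: 70915.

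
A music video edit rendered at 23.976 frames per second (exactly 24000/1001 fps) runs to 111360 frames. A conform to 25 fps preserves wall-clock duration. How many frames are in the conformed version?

116116 frames

Target frames = source frames × (target rate / source rate) = 111360 × (25)/(24000/1001) = 111360 × 1001/960 = 116116.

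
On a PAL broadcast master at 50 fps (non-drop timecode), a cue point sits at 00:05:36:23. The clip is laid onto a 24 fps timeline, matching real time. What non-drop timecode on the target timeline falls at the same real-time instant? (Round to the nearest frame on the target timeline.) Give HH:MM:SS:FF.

00:05:36:11

Source frame index: (0×3600 + 5×60 + 36) × 50 + 23 = 16823.
Real time: 16823 / (50) = 16823/50 s.
Target frame: (16823/50) × (24) = 201876/25 ≈ 8075.040 → 8075.
At 24 labels/s: frame 8075 → 00:05:36:11.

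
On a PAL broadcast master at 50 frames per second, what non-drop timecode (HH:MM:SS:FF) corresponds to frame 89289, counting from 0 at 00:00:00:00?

00:29:45:39

89289 ÷ 50 = 1785 full seconds, remainder 39 frames.
1785 s = 0 h 29 min 45 s.
Timecode: 00:29:45:39.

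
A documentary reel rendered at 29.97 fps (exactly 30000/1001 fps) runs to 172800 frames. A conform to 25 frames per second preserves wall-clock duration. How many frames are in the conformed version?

144144 frames

Target frames = source frames × (target rate / source rate) = 172800 × (25)/(30000/1001) = 172800 × 1001/1200 = 144144.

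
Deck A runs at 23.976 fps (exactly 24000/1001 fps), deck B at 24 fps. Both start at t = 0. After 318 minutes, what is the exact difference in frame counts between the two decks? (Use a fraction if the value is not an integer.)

457920/1001 frames

318 min = 19080 s.
A emits 24000/1001 × 19080 = 457920000/1001 frames; B emits 24 × 19080 = 457920.
Difference = 457920/1001 frames (≈ 457.4625); B is ahead of A.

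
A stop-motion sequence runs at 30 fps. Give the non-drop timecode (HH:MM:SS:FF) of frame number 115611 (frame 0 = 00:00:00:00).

01:04:13:21

115611 ÷ 30 = 3853 full seconds, remainder 21 frames.
3853 s = 1 h 4 min 13 s.
Timecode: 01:04:13:21.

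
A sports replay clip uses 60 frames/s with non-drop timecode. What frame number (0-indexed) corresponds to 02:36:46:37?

frame 564397

Total seconds to the label: (2 × 3600 + 36 × 60 + 46) = 9406.
Frame index = 9406 × 60 + 37 = 564397.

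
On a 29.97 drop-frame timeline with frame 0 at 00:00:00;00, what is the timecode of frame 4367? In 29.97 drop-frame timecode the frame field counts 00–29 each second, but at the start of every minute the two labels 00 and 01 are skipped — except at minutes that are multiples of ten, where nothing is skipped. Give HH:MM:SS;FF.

Each 10-minute DF block holds 10 × 60 × 30 − 9 × 2 = 17982 frames. 4367 ÷ 17982 → 0 full blocks, remainder 4367.
Within the partial block the first minute is 1800 frames and each further minute 1798, so 2 further minute boundaries passed. Total skipped labels = 18 × 0 + 2 × 2 = 4.
Non-drop label index = 4367 + 4 = 4371; at 30 labels/s that is 00:02:25:21, i.e. DF 00:02:25;21.

00:02:25;21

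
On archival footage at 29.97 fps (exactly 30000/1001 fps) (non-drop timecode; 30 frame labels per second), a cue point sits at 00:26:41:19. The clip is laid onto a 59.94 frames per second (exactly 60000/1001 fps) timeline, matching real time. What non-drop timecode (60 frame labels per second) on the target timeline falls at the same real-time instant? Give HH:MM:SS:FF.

Source frame index: (0×3600 + 26×60 + 41) × 30 + 19 = 48049.
Real time: 48049 / (30000/1001) = 48097049/30000 s.
Target frame: (48097049/30000) × (60000/1001) = 96098.
At 60 labels/s: frame 96098 → 00:26:41:38.

00:26:41:38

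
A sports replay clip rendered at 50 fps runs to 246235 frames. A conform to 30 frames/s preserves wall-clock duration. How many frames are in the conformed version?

147741 frames

Target frames = source frames × (target rate / source rate) = 246235 × (30)/(50) = 246235 × 3/5 = 147741.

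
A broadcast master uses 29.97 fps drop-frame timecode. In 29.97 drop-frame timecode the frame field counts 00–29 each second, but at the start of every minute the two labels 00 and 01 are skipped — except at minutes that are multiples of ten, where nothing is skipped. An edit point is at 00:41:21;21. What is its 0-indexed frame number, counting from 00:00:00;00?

Complete 10-minute blocks: 4, each 17982 frames → 71928.
Remaining 1 whole minute in the current block: 1800 + 0 × 1798 = 1800 frames.
Within the current minute: 21 × 30 + 21 − 2 = 649 (labels ;00/;01 skipped at this minute). Total = 71928 + 1800 + 649 = 74377.

74377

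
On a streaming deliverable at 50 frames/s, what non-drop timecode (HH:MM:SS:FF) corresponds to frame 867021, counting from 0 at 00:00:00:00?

867021 ÷ 50 = 17340 full seconds, remainder 21 frames.
17340 s = 4 h 49 min 0 s.
Timecode: 04:49:00:21.

04:49:00:21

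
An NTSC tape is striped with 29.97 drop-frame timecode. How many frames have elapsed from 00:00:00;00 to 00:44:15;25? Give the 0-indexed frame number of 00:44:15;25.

Complete 10-minute blocks: 4, each 17982 frames → 71928.
Remaining 4 whole minutes in the current block: 1800 + 3 × 1798 = 7194 frames.
Within the current minute: 15 × 30 + 25 − 2 = 473 (labels ;00/;01 skipped at this minute). Total = 71928 + 7194 + 473 = 79595.

79595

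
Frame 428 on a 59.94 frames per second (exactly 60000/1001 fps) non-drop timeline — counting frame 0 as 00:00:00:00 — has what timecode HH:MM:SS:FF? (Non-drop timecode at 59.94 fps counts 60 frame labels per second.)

00:00:07:08

428 ÷ 60 = 7 full seconds, remainder 8 frames.
7 s = 0 h 0 min 7 s.
Timecode: 00:00:07:08.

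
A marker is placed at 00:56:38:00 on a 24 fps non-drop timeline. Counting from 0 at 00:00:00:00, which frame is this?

81552

Total seconds to the label: (0 × 3600 + 56 × 60 + 38) = 3398.
Frame index = 3398 × 24 + 0 = 81552.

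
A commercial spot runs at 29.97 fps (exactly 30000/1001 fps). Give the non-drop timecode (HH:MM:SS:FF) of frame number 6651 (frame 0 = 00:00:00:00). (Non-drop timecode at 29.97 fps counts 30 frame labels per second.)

6651 ÷ 30 = 221 full seconds, remainder 21 frames.
221 s = 0 h 3 min 41 s.
Timecode: 00:03:41:21.

00:03:41:21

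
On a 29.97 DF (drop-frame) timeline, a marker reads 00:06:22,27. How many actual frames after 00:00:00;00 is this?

As if non-drop at 30 labels/s: (0 × 3600 + 6 × 60 + 22) × 30 + 27 = 11487.
Minute boundaries passed: 6; those not divisible by 10: 6 − 0 = 6; dropped labels = 2 × 6 = 12.
Actual frame index = 11487 − 12 = 11475.

11475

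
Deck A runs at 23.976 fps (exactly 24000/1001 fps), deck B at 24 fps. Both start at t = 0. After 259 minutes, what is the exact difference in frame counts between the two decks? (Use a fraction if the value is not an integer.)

53280/143 frames

259 min = 15540 s.
A emits 24000/1001 × 15540 = 53280000/143 frames; B emits 24 × 15540 = 372960.
Difference = 53280/143 frames (≈ 372.5874); B is ahead of A.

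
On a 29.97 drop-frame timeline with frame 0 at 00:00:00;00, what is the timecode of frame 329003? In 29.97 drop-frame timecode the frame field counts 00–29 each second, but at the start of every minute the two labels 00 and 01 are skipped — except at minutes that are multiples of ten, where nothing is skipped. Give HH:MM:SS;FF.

03:02:57;21

Each 10-minute DF block holds 10 × 60 × 30 − 9 × 2 = 17982 frames. 329003 ÷ 17982 → 18 full blocks, remainder 5327.
Within the partial block the first minute is 1800 frames and each further minute 1798, so 2 further minute boundaries passed. Total skipped labels = 18 × 18 + 2 × 2 = 328.
Non-drop label index = 329003 + 328 = 329331; at 30 labels/s that is 03:02:57:21, i.e. DF 03:02:57;21.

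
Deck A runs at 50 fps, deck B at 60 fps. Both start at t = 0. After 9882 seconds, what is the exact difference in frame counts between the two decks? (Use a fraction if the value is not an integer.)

A emits 50 × 9882 = 494100 frames; B emits 60 × 9882 = 592920.
Difference = 98820 frames; B is ahead of A.

98820 frames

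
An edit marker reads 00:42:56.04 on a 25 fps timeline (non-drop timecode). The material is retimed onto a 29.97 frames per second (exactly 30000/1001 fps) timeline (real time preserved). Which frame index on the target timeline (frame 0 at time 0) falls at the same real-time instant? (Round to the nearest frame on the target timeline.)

frame 77208

Source frame index: (0×3600 + 42×60 + 56) × 25 + 4 = 64404.
Real time: 64404 / (25) = 64404/25 s.
Target frame: (64404/25) × (30000/1001) = 77284800/1001 ≈ 77207.592 → 77208.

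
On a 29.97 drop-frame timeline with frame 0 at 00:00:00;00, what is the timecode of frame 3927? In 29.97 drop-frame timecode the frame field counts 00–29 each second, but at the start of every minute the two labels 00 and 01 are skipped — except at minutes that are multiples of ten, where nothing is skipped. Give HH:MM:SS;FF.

00:02:11;01

Each 10-minute DF block holds 10 × 60 × 30 − 9 × 2 = 17982 frames. 3927 ÷ 17982 → 0 full blocks, remainder 3927.
Within the partial block the first minute is 1800 frames and each further minute 1798, so 2 further minute boundaries passed. Total skipped labels = 18 × 0 + 2 × 2 = 4.
Non-drop label index = 3927 + 4 = 3931; at 30 labels/s that is 00:02:11:01, i.e. DF 00:02:11;01.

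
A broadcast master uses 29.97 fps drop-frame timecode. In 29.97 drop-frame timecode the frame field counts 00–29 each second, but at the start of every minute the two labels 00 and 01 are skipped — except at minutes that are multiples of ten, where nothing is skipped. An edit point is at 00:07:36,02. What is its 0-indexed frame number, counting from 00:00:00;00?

13668

Complete 10-minute blocks: 0, each 17982 frames → 0.
Remaining 7 whole minutes in the current block: 1800 + 6 × 1798 = 12588 frames.
Within the current minute: 36 × 30 + 2 − 2 = 1080 (labels ;00/;01 skipped at this minute). Total = 0 + 12588 + 1080 = 13668.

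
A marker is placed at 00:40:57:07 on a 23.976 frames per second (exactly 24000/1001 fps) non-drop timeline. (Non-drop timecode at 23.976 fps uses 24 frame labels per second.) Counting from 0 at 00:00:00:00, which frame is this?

Total seconds to the label: (0 × 3600 + 40 × 60 + 57) = 2457.
Frame index = 2457 × 24 + 7 = 58975.

58975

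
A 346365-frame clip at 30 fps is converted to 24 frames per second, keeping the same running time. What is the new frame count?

277092 frames

Target frames = source frames × (target rate / source rate) = 346365 × (24)/(30) = 346365 × 4/5 = 277092.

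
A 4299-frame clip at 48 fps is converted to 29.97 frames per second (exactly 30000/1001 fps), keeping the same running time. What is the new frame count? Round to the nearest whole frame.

2684 frames

Frames at target rate = 4299 × (30000/1001) / (48) = 2686875/1001 ≈ 2684.191.
Nearest whole frame: 2684.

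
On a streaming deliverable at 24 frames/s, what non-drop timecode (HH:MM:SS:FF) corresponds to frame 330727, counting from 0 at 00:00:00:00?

03:49:40:07

330727 ÷ 24 = 13780 full seconds, remainder 7 frames.
13780 s = 3 h 49 min 40 s.
Timecode: 03:49:40:07.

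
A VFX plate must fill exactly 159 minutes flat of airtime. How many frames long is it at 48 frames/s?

457920 frames

159 min = 9540 s.
Frames = 9540 × 48 = 457920.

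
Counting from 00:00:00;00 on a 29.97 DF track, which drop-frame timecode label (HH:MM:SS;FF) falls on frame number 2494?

Each 10-minute DF block holds 10 × 60 × 30 − 9 × 2 = 17982 frames. 2494 ÷ 17982 → 0 full blocks, remainder 2494.
Within the partial block the first minute is 1800 frames and each further minute 1798, so 1 further minute boundary passed. Total skipped labels = 18 × 0 + 2 × 1 = 2.
Non-drop label index = 2494 + 2 = 2496; at 30 labels/s that is 00:01:23:06, i.e. DF 00:01:23;06.

00:01:23;06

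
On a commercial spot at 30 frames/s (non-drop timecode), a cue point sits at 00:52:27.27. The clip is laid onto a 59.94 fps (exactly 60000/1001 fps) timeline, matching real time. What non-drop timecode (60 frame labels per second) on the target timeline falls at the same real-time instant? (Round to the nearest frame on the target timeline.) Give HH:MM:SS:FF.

Source frame index: (0×3600 + 52×60 + 27) × 30 + 27 = 94437.
Real time: 94437 / (30) = 31479/10 s.
Target frame: (31479/10) × (60000/1001) = 26982000/143 ≈ 188685.315 → 188685.
At 60 labels/s: frame 188685 → 00:52:24:45.

00:52:24:45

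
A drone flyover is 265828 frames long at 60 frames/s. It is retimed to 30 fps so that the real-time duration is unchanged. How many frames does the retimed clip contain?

Target frames = source frames × (target rate / source rate) = 265828 × (30)/(60) = 265828 × 1/2 = 132914.

132914 frames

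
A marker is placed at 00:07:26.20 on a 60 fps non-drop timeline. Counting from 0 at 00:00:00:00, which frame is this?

frame 26780

Total seconds to the label: (0 × 3600 + 7 × 60 + 26) = 446.
Frame index = 446 × 60 + 20 = 26780.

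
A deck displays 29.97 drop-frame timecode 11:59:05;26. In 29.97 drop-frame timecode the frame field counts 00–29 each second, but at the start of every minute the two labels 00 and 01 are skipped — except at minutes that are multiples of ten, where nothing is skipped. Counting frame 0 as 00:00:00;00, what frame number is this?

Complete 10-minute blocks: 71, each 17982 frames → 1276722.
Remaining 9 whole minutes in the current block: 1800 + 8 × 1798 = 16184 frames.
Within the current minute: 5 × 30 + 26 − 2 = 174 (labels ;00/;01 skipped at this minute). Total = 1276722 + 16184 + 174 = 1293080.

1293080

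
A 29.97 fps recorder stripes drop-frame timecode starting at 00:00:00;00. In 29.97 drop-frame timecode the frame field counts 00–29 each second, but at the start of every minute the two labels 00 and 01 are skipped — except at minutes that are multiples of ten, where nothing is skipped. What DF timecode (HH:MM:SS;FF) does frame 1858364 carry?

Ten DF minutes hold 17982 frames, so frame 1858364 lies in block 103 (frames 1852146–1870127) with 6218 frames into that block.
The block's first minute is 1800 frames and the rest 1798 each; 6218 frames reaches minute 3, so 103 × 18 + 3 × 2 = 1860 labels have been skipped so far.
Adding those back, label number 1858364 + 1860 = 1860224 at 30 labels/s is 62007 s + 14 f = 17 h 13 min 27 s frame 14, i.e. 17:13:27;14.

17:13:27;14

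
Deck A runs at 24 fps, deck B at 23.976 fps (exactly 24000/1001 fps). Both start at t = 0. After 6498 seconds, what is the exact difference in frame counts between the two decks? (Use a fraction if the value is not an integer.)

A emits 24 × 6498 = 155952 frames; B emits 24000/1001 × 6498 = 155952000/1001.
Difference = 155952/1001 frames (≈ 155.7962); B is behind A.

155952/1001 frames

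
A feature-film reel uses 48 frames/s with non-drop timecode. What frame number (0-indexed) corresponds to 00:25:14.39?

72711

Total seconds to the label: (0 × 3600 + 25 × 60 + 14) = 1514.
Frame index = 1514 × 48 + 39 = 72711.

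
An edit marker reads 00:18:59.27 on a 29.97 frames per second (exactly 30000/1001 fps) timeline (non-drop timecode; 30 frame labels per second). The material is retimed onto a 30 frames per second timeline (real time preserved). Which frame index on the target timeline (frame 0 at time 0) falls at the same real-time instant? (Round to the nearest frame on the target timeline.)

frame 34231

Source frame index: (0×3600 + 18×60 + 59) × 30 + 27 = 34197.
Real time: 34197 / (30000/1001) = 11410399/10000 s.
Target frame: (11410399/10000) × (30) = 34231197/1000 ≈ 34231.197 → 34231.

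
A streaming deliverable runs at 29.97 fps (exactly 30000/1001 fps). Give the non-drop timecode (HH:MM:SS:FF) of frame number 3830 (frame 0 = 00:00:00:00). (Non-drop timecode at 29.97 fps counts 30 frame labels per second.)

00:02:07:20

3830 ÷ 30 = 127 full seconds, remainder 20 frames.
127 s = 0 h 2 min 7 s.
Timecode: 00:02:07:20.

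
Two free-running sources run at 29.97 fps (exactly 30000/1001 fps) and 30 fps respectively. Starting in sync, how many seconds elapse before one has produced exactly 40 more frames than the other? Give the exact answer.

4004/3 seconds

The gap grows by |30 − 30000/1001| = 30/1001 frames per second.
Time for a 40-frame gap: 40 ÷ (30/1001) = 4004/3 s.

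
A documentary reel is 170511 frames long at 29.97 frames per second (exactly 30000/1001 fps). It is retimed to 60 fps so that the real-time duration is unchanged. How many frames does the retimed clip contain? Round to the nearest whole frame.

Frames at target rate = 170511 × (60) / (30000/1001) = 170681511/500 ≈ 341363.022.
Nearest whole frame: 341363.

341363 frames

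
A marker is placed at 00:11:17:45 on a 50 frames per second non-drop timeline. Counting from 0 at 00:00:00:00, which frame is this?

33895

Total seconds to the label: (0 × 3600 + 11 × 60 + 17) = 677.
Frame index = 677 × 50 + 45 = 33895.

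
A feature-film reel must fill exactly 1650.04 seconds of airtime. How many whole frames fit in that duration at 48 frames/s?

79201 frames

Frames = 1650.04 × 48 = 1980048/25 ≈ 79201.9200.
Complete frames: 79201.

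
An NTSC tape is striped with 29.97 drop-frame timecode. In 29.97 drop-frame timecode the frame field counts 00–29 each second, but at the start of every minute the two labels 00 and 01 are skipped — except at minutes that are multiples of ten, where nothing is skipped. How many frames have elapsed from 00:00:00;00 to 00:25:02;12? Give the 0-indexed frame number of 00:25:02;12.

45026

As if non-drop at 30 labels/s: (0 × 3600 + 25 × 60 + 2) × 30 + 12 = 45072.
Minute boundaries passed: 25; those not divisible by 10: 25 − 2 = 23; dropped labels = 2 × 23 = 46.
Actual frame index = 45072 − 46 = 45026.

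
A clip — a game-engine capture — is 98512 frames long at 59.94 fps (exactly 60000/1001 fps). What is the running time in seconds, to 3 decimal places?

1643.509 seconds

Running time = 98512 × 1001/60000 = 6163157/3750 s ≈ 1643.509 s.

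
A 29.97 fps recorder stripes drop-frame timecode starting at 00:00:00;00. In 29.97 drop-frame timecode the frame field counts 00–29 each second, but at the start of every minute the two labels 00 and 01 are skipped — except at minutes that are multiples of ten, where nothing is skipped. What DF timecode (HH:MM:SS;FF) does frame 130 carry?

Ten DF minutes hold 17982 frames, so frame 130 lies in block 0 (frames 0–17981) with 130 frames into that block.
The block's first minute is 1800 frames and the rest 1798 each; 130 frames reaches minute 0, so 0 × 18 + 0 × 2 = 0 labels have been skipped so far.
Adding those back, label number 130 + 0 = 130 at 30 labels/s is 4 s + 10 f = 0 h 0 min 4 s frame 10, i.e. 00:00:04;10.

00:00:04;10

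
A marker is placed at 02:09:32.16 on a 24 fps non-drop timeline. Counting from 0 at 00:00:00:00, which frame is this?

frame 186544

Total seconds to the label: (2 × 3600 + 9 × 60 + 32) = 7772.
Frame index = 7772 × 24 + 16 = 186544.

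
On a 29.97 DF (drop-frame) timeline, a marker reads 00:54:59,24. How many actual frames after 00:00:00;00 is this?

98896

As if non-drop at 30 labels/s: (0 × 3600 + 54 × 60 + 59) × 30 + 24 = 98994.
Minute boundaries passed: 54; those not divisible by 10: 54 − 5 = 49; dropped labels = 2 × 49 = 98.
Actual frame index = 98994 − 98 = 98896.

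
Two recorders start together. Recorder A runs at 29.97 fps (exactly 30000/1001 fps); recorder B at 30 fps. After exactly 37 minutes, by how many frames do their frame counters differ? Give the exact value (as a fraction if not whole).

37 min = 2220 s.
A emits 30000/1001 × 2220 = 66600000/1001 frames; B emits 30 × 2220 = 66600.
Difference = 66600/1001 frames (≈ 66.5335); B is ahead of A.

66600/1001 frames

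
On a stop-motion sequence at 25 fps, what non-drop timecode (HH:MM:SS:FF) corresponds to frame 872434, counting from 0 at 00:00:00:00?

872434 ÷ 25 = 34897 full seconds, remainder 9 frames.
34897 s = 9 h 41 min 37 s.
Timecode: 09:41:37:09.

09:41:37:09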